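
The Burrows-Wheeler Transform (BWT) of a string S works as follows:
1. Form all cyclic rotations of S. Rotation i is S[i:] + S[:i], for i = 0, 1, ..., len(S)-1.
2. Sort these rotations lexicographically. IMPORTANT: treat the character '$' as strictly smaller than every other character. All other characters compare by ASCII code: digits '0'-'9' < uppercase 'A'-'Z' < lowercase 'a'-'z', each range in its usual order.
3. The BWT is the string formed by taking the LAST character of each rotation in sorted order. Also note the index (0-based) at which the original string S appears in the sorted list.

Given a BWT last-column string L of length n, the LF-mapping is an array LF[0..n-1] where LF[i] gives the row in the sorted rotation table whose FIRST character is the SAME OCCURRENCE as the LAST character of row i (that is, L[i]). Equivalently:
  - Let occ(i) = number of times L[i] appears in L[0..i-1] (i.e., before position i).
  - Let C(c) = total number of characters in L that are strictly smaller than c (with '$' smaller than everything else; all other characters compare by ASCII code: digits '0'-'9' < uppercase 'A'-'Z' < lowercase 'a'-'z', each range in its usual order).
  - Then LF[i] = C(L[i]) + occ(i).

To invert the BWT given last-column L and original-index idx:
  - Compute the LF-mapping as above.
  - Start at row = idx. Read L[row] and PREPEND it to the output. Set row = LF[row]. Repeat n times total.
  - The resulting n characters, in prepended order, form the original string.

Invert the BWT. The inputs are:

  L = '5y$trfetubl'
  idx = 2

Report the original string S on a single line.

LF mapping: 1 10 0 7 6 4 3 8 9 2 5
Walk LF starting at row 2, prepending L[row]:
  step 1: row=2, L[2]='$', prepend. Next row=LF[2]=0
  step 2: row=0, L[0]='5', prepend. Next row=LF[0]=1
  step 3: row=1, L[1]='y', prepend. Next row=LF[1]=10
  step 4: row=10, L[10]='l', prepend. Next row=LF[10]=5
  step 5: row=5, L[5]='f', prepend. Next row=LF[5]=4
  step 6: row=4, L[4]='r', prepend. Next row=LF[4]=6
  step 7: row=6, L[6]='e', prepend. Next row=LF[6]=3
  step 8: row=3, L[3]='t', prepend. Next row=LF[3]=7
  step 9: row=7, L[7]='t', prepend. Next row=LF[7]=8
  step 10: row=8, L[8]='u', prepend. Next row=LF[8]=9
  step 11: row=9, L[9]='b', prepend. Next row=LF[9]=2
Reversed output: butterfly5$

Answer: butterfly5$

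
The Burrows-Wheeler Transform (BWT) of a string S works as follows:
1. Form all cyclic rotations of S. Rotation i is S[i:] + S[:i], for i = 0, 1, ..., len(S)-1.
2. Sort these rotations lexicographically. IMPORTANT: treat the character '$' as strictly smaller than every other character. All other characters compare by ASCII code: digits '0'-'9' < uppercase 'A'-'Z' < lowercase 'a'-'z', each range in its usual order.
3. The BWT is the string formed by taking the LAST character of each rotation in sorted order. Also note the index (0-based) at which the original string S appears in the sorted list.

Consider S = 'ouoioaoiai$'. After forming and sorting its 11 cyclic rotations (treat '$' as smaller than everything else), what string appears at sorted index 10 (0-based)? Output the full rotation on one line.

All 11 rotations (rotation i = S[i:]+S[:i]):
  rot[0] = ouoioaoiai$
  rot[1] = uoioaoiai$o
  rot[2] = oioaoiai$ou
  rot[3] = ioaoiai$ouo
  rot[4] = oaoiai$ouoi
  rot[5] = aoiai$ouoio
  rot[6] = oiai$ouoioa
  rot[7] = iai$ouoioao
  rot[8] = ai$ouoioaoi
  rot[9] = i$ouoioaoia
  rot[10] = $ouoioaoiai
Sorted (with $ < everything):
  sorted[0] = $ouoioaoiai
  sorted[1] = ai$ouoioaoi
  sorted[2] = aoiai$ouoio
  sorted[3] = i$ouoioaoia
  sorted[4] = iai$ouoioao
  sorted[5] = ioaoiai$ouo
  sorted[6] = oaoiai$ouoi
  sorted[7] = oiai$ouoioa
  sorted[8] = oioaoiai$ou
  sorted[9] = ouoioaoiai$
  sorted[10] = uoioaoiai$o
sorted[10] = uoioaoiai$o

Answer: uoioaoiai$o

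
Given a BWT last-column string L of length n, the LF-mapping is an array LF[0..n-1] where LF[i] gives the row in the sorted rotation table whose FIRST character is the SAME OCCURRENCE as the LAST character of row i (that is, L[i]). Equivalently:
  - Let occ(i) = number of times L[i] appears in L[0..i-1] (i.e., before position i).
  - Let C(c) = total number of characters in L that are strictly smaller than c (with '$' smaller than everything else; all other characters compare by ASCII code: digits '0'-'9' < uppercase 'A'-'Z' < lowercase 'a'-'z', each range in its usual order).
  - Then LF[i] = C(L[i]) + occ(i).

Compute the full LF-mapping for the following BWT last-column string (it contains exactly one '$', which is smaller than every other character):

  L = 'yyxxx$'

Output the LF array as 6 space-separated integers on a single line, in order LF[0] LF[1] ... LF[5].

Char counts: '$':1, 'x':3, 'y':2
C (first-col start): C('$')=0, C('x')=1, C('y')=4
L[0]='y': occ=0, LF[0]=C('y')+0=4+0=4
L[1]='y': occ=1, LF[1]=C('y')+1=4+1=5
L[2]='x': occ=0, LF[2]=C('x')+0=1+0=1
L[3]='x': occ=1, LF[3]=C('x')+1=1+1=2
L[4]='x': occ=2, LF[4]=C('x')+2=1+2=3
L[5]='$': occ=0, LF[5]=C('$')+0=0+0=0

Answer: 4 5 1 2 3 0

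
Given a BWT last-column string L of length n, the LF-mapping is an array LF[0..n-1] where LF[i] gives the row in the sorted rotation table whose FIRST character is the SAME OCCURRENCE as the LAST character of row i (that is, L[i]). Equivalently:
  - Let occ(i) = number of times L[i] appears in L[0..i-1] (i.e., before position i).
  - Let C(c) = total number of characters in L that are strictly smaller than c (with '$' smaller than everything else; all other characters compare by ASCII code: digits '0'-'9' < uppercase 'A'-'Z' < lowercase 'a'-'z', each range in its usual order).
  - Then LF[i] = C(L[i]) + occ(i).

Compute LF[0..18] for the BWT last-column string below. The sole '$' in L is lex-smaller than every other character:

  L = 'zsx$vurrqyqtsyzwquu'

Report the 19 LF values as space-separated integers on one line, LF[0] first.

Char counts: '$':1, 'q':3, 'r':2, 's':2, 't':1, 'u':3, 'v':1, 'w':1, 'x':1, 'y':2, 'z':2
C (first-col start): C('$')=0, C('q')=1, C('r')=4, C('s')=6, C('t')=8, C('u')=9, C('v')=12, C('w')=13, C('x')=14, C('y')=15, C('z')=17
L[0]='z': occ=0, LF[0]=C('z')+0=17+0=17
L[1]='s': occ=0, LF[1]=C('s')+0=6+0=6
L[2]='x': occ=0, LF[2]=C('x')+0=14+0=14
L[3]='$': occ=0, LF[3]=C('$')+0=0+0=0
L[4]='v': occ=0, LF[4]=C('v')+0=12+0=12
L[5]='u': occ=0, LF[5]=C('u')+0=9+0=9
L[6]='r': occ=0, LF[6]=C('r')+0=4+0=4
L[7]='r': occ=1, LF[7]=C('r')+1=4+1=5
L[8]='q': occ=0, LF[8]=C('q')+0=1+0=1
L[9]='y': occ=0, LF[9]=C('y')+0=15+0=15
L[10]='q': occ=1, LF[10]=C('q')+1=1+1=2
L[11]='t': occ=0, LF[11]=C('t')+0=8+0=8
L[12]='s': occ=1, LF[12]=C('s')+1=6+1=7
L[13]='y': occ=1, LF[13]=C('y')+1=15+1=16
L[14]='z': occ=1, LF[14]=C('z')+1=17+1=18
L[15]='w': occ=0, LF[15]=C('w')+0=13+0=13
L[16]='q': occ=2, LF[16]=C('q')+2=1+2=3
L[17]='u': occ=1, LF[17]=C('u')+1=9+1=10
L[18]='u': occ=2, LF[18]=C('u')+2=9+2=11

Answer: 17 6 14 0 12 9 4 5 1 15 2 8 7 16 18 13 3 10 11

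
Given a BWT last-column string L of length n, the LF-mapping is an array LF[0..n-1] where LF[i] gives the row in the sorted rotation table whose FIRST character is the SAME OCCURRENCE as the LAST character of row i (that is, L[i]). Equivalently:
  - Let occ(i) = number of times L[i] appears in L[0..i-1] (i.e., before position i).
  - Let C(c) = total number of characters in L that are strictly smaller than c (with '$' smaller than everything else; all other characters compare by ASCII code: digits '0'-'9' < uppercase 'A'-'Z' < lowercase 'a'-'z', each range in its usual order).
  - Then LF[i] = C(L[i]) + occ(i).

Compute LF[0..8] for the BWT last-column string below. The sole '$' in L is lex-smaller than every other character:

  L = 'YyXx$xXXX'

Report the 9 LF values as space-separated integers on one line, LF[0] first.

Answer: 5 8 1 6 0 7 2 3 4

Derivation:
Char counts: '$':1, 'X':4, 'Y':1, 'x':2, 'y':1
C (first-col start): C('$')=0, C('X')=1, C('Y')=5, C('x')=6, C('y')=8
L[0]='Y': occ=0, LF[0]=C('Y')+0=5+0=5
L[1]='y': occ=0, LF[1]=C('y')+0=8+0=8
L[2]='X': occ=0, LF[2]=C('X')+0=1+0=1
L[3]='x': occ=0, LF[3]=C('x')+0=6+0=6
L[4]='$': occ=0, LF[4]=C('$')+0=0+0=0
L[5]='x': occ=1, LF[5]=C('x')+1=6+1=7
L[6]='X': occ=1, LF[6]=C('X')+1=1+1=2
L[7]='X': occ=2, LF[7]=C('X')+2=1+2=3
L[8]='X': occ=3, LF[8]=C('X')+3=1+3=4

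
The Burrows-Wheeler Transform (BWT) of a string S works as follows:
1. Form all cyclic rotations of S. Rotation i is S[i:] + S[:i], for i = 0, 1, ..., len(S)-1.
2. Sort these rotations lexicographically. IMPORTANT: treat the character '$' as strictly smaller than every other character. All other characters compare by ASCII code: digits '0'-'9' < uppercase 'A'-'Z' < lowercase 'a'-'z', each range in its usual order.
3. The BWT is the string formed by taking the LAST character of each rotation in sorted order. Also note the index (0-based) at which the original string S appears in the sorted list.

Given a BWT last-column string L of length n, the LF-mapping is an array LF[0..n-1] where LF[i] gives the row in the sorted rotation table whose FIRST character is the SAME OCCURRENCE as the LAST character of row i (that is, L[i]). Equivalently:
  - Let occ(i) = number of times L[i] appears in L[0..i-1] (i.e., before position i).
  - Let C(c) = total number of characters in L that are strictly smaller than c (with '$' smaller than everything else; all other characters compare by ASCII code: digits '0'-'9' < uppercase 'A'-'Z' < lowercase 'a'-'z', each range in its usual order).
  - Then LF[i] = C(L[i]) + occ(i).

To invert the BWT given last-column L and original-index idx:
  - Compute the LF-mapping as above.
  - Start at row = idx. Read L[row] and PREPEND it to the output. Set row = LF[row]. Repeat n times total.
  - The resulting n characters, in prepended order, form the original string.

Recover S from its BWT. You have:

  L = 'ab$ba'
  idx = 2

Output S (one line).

LF mapping: 1 3 0 4 2
Walk LF starting at row 2, prepending L[row]:
  step 1: row=2, L[2]='$', prepend. Next row=LF[2]=0
  step 2: row=0, L[0]='a', prepend. Next row=LF[0]=1
  step 3: row=1, L[1]='b', prepend. Next row=LF[1]=3
  step 4: row=3, L[3]='b', prepend. Next row=LF[3]=4
  step 5: row=4, L[4]='a', prepend. Next row=LF[4]=2
Reversed output: abba$

Answer: abba$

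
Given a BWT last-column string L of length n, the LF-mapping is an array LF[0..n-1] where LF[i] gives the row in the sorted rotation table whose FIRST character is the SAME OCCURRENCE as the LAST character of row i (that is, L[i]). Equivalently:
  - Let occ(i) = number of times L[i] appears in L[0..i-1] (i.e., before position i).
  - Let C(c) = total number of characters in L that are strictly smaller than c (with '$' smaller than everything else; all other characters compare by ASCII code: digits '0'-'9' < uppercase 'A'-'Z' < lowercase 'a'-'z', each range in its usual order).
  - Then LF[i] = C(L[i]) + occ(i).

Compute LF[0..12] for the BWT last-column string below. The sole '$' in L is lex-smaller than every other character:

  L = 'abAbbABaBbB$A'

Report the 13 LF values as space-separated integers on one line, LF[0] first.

Char counts: '$':1, 'A':3, 'B':3, 'a':2, 'b':4
C (first-col start): C('$')=0, C('A')=1, C('B')=4, C('a')=7, C('b')=9
L[0]='a': occ=0, LF[0]=C('a')+0=7+0=7
L[1]='b': occ=0, LF[1]=C('b')+0=9+0=9
L[2]='A': occ=0, LF[2]=C('A')+0=1+0=1
L[3]='b': occ=1, LF[3]=C('b')+1=9+1=10
L[4]='b': occ=2, LF[4]=C('b')+2=9+2=11
L[5]='A': occ=1, LF[5]=C('A')+1=1+1=2
L[6]='B': occ=0, LF[6]=C('B')+0=4+0=4
L[7]='a': occ=1, LF[7]=C('a')+1=7+1=8
L[8]='B': occ=1, LF[8]=C('B')+1=4+1=5
L[9]='b': occ=3, LF[9]=C('b')+3=9+3=12
L[10]='B': occ=2, LF[10]=C('B')+2=4+2=6
L[11]='$': occ=0, LF[11]=C('$')+0=0+0=0
L[12]='A': occ=2, LF[12]=C('A')+2=1+2=3

Answer: 7 9 1 10 11 2 4 8 5 12 6 0 3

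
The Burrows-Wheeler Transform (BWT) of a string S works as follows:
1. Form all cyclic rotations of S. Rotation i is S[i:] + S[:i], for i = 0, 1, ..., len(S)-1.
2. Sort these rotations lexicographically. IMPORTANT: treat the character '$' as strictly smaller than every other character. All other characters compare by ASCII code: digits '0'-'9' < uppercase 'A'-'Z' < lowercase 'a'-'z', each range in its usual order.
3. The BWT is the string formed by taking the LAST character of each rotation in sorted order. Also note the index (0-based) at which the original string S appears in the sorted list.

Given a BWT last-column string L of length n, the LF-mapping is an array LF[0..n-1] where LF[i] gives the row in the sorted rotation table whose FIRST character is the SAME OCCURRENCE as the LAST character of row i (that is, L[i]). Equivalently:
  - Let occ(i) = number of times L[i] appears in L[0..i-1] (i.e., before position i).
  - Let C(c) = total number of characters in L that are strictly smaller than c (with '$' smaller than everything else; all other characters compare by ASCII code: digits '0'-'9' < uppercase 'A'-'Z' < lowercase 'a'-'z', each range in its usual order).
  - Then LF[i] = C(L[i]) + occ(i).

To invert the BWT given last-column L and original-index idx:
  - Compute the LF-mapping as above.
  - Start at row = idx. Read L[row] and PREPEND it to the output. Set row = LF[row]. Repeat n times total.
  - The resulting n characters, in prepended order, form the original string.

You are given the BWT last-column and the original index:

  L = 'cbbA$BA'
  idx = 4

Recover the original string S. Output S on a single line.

Answer: bABbAc$

Derivation:
LF mapping: 6 4 5 1 0 3 2
Walk LF starting at row 4, prepending L[row]:
  step 1: row=4, L[4]='$', prepend. Next row=LF[4]=0
  step 2: row=0, L[0]='c', prepend. Next row=LF[0]=6
  step 3: row=6, L[6]='A', prepend. Next row=LF[6]=2
  step 4: row=2, L[2]='b', prepend. Next row=LF[2]=5
  step 5: row=5, L[5]='B', prepend. Next row=LF[5]=3
  step 6: row=3, L[3]='A', prepend. Next row=LF[3]=1
  step 7: row=1, L[1]='b', prepend. Next row=LF[1]=4
Reversed output: bABbAc$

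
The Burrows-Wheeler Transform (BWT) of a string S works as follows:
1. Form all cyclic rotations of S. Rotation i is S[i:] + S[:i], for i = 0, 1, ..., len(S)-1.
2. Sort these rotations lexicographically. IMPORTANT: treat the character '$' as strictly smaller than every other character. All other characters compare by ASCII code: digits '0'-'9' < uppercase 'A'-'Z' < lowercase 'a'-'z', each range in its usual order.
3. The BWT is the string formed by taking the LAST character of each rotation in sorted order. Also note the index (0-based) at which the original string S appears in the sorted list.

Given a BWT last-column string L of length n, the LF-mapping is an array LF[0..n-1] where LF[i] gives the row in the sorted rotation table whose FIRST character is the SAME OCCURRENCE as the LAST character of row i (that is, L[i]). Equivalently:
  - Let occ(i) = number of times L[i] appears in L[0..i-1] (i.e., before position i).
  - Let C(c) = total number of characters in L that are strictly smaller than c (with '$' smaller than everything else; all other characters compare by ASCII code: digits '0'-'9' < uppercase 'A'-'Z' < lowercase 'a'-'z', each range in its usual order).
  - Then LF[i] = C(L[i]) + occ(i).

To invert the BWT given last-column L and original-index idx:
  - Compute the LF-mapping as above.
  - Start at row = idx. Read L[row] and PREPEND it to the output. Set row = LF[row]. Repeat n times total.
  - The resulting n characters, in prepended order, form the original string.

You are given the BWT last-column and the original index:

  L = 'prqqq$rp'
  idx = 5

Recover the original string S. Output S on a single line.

LF mapping: 1 6 3 4 5 0 7 2
Walk LF starting at row 5, prepending L[row]:
  step 1: row=5, L[5]='$', prepend. Next row=LF[5]=0
  step 2: row=0, L[0]='p', prepend. Next row=LF[0]=1
  step 3: row=1, L[1]='r', prepend. Next row=LF[1]=6
  step 4: row=6, L[6]='r', prepend. Next row=LF[6]=7
  step 5: row=7, L[7]='p', prepend. Next row=LF[7]=2
  step 6: row=2, L[2]='q', prepend. Next row=LF[2]=3
  step 7: row=3, L[3]='q', prepend. Next row=LF[3]=4
  step 8: row=4, L[4]='q', prepend. Next row=LF[4]=5
Reversed output: qqqprrp$

Answer: qqqprrp$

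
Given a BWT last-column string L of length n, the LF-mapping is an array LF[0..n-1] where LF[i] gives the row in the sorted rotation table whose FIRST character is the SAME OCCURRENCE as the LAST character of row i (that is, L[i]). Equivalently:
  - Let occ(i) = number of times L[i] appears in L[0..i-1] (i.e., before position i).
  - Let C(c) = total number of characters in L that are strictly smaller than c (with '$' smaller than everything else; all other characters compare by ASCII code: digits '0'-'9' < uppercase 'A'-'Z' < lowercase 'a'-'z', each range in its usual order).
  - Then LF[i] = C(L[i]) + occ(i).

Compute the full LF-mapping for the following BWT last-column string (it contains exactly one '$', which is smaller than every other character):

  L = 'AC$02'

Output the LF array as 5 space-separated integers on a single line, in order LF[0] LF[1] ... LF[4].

Char counts: '$':1, '0':1, '2':1, 'A':1, 'C':1
C (first-col start): C('$')=0, C('0')=1, C('2')=2, C('A')=3, C('C')=4
L[0]='A': occ=0, LF[0]=C('A')+0=3+0=3
L[1]='C': occ=0, LF[1]=C('C')+0=4+0=4
L[2]='$': occ=0, LF[2]=C('$')+0=0+0=0
L[3]='0': occ=0, LF[3]=C('0')+0=1+0=1
L[4]='2': occ=0, LF[4]=C('2')+0=2+0=2

Answer: 3 4 0 1 2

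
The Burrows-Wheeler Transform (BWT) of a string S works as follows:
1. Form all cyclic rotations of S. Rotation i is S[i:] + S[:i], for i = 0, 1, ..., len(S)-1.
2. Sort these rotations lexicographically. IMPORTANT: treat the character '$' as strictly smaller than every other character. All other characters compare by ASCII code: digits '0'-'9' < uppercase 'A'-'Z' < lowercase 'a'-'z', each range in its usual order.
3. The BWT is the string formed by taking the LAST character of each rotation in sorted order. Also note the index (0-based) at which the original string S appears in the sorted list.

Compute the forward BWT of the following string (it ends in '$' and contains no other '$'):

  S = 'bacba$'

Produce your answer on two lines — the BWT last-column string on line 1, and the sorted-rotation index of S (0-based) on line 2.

All 6 rotations (rotation i = S[i:]+S[:i]):
  rot[0] = bacba$
  rot[1] = acba$b
  rot[2] = cba$ba
  rot[3] = ba$bac
  rot[4] = a$bacb
  rot[5] = $bacba
Sorted (with $ < everything):
  sorted[0] = $bacba  (last char: 'a')
  sorted[1] = a$bacb  (last char: 'b')
  sorted[2] = acba$b  (last char: 'b')
  sorted[3] = ba$bac  (last char: 'c')
  sorted[4] = bacba$  (last char: '$')
  sorted[5] = cba$ba  (last char: 'a')
Last column: abbc$a
Original string S is at sorted index 4

Answer: abbc$a
4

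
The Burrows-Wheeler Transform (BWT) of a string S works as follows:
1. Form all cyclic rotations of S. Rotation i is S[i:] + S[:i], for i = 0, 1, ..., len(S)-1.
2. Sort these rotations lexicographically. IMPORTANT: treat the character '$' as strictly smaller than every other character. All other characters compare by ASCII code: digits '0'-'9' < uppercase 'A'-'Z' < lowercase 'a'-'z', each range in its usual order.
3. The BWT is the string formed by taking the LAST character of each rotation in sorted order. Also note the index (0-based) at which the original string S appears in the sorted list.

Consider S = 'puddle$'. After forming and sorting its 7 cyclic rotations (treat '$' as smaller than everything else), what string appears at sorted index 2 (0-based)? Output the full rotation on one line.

Answer: dle$pud

Derivation:
All 7 rotations (rotation i = S[i:]+S[:i]):
  rot[0] = puddle$
  rot[1] = uddle$p
  rot[2] = ddle$pu
  rot[3] = dle$pud
  rot[4] = le$pudd
  rot[5] = e$puddl
  rot[6] = $puddle
Sorted (with $ < everything):
  sorted[0] = $puddle
  sorted[1] = ddle$pu
  sorted[2] = dle$pud
  sorted[3] = e$puddl
  sorted[4] = le$pudd
  sorted[5] = puddle$
  sorted[6] = uddle$p
sorted[2] = dle$pud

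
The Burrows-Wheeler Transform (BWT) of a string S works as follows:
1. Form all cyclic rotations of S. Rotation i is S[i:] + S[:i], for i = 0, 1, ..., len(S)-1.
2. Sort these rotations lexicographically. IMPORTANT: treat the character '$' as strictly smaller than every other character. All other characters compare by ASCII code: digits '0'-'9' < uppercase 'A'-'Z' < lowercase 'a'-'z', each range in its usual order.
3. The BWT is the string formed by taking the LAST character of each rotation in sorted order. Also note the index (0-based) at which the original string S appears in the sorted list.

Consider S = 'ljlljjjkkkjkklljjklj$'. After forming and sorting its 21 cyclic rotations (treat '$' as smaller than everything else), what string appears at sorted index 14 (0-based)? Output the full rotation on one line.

Answer: klljjklj$ljlljjjkkkjk

Derivation:
All 21 rotations (rotation i = S[i:]+S[:i]):
  rot[0] = ljlljjjkkkjkklljjklj$
  rot[1] = jlljjjkkkjkklljjklj$l
  rot[2] = lljjjkkkjkklljjklj$lj
  rot[3] = ljjjkkkjkklljjklj$ljl
  rot[4] = jjjkkkjkklljjklj$ljll
  rot[5] = jjkkkjkklljjklj$ljllj
  rot[6] = jkkkjkklljjklj$ljlljj
  rot[7] = kkkjkklljjklj$ljlljjj
  rot[8] = kkjkklljjklj$ljlljjjk
  rot[9] = kjkklljjklj$ljlljjjkk
  rot[10] = jkklljjklj$ljlljjjkkk
  rot[11] = kklljjklj$ljlljjjkkkj
  rot[12] = klljjklj$ljlljjjkkkjk
  rot[13] = lljjklj$ljlljjjkkkjkk
  rot[14] = ljjklj$ljlljjjkkkjkkl
  rot[15] = jjklj$ljlljjjkkkjkkll
  rot[16] = jklj$ljlljjjkkkjkkllj
  rot[17] = klj$ljlljjjkkkjkklljj
  rot[18] = lj$ljlljjjkkkjkklljjk
  rot[19] = j$ljlljjjkkkjkklljjkl
  rot[20] = $ljlljjjkkkjkklljjklj
Sorted (with $ < everything):
  sorted[0] = $ljlljjjkkkjkklljjklj
  sorted[1] = j$ljlljjjkkkjkklljjkl
  sorted[2] = jjjkkkjkklljjklj$ljll
  sorted[3] = jjkkkjkklljjklj$ljllj
  sorted[4] = jjklj$ljlljjjkkkjkkll
  sorted[5] = jkkkjkklljjklj$ljlljj
  sorted[6] = jkklljjklj$ljlljjjkkk
  sorted[7] = jklj$ljlljjjkkkjkkllj
  sorted[8] = jlljjjkkkjkklljjklj$l
  sorted[9] = kjkklljjklj$ljlljjjkk
  sorted[10] = kkjkklljjklj$ljlljjjk
  sorted[11] = kkkjkklljjklj$ljlljjj
  sorted[12] = kklljjklj$ljlljjjkkkj
  sorted[13] = klj$ljlljjjkkkjkklljj
  sorted[14] = klljjklj$ljlljjjkkkjk
  sorted[15] = lj$ljlljjjkkkjkklljjk
  sorted[16] = ljjjkkkjkklljjklj$ljl
  sorted[17] = ljjklj$ljlljjjkkkjkkl
  sorted[18] = ljlljjjkkkjkklljjklj$
  sorted[19] = lljjjkkkjkklljjklj$lj
  sorted[20] = lljjklj$ljlljjjkkkjkk
sorted[14] = klljjklj$ljlljjjkkkjk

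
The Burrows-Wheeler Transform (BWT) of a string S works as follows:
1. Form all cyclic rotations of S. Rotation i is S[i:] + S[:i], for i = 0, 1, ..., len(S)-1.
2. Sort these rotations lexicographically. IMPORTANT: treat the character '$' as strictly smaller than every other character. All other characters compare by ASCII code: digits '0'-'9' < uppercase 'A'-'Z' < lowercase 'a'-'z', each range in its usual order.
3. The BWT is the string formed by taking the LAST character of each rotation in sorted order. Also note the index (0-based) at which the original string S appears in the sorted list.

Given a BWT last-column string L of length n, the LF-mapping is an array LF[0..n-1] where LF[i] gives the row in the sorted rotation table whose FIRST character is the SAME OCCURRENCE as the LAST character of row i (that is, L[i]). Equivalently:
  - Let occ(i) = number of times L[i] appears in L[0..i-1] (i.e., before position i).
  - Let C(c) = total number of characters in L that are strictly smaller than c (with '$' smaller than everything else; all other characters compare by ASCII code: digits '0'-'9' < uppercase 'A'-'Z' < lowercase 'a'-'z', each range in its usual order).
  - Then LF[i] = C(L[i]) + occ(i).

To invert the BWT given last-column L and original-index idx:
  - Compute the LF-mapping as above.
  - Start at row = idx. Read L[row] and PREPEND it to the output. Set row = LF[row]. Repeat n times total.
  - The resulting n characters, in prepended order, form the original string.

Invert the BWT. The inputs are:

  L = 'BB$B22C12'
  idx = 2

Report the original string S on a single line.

Answer: 22CB1B2B$

Derivation:
LF mapping: 5 6 0 7 2 3 8 1 4
Walk LF starting at row 2, prepending L[row]:
  step 1: row=2, L[2]='$', prepend. Next row=LF[2]=0
  step 2: row=0, L[0]='B', prepend. Next row=LF[0]=5
  step 3: row=5, L[5]='2', prepend. Next row=LF[5]=3
  step 4: row=3, L[3]='B', prepend. Next row=LF[3]=7
  step 5: row=7, L[7]='1', prepend. Next row=LF[7]=1
  step 6: row=1, L[1]='B', prepend. Next row=LF[1]=6
  step 7: row=6, L[6]='C', prepend. Next row=LF[6]=8
  step 8: row=8, L[8]='2', prepend. Next row=LF[8]=4
  step 9: row=4, L[4]='2', prepend. Next row=LF[4]=2
Reversed output: 22CB1B2B$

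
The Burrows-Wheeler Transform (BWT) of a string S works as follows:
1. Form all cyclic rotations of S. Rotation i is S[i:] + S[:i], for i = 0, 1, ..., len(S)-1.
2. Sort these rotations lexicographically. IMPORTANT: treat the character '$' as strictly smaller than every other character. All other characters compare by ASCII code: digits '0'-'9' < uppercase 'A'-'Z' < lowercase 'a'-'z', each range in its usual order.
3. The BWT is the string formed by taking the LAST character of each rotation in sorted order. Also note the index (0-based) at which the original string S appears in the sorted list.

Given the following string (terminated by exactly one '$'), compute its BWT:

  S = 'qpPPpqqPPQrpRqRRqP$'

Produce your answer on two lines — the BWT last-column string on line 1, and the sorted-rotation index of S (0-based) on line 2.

Answer: PqqpPPPqRpqrPRqR$pQ
16

Derivation:
All 19 rotations (rotation i = S[i:]+S[:i]):
  rot[0] = qpPPpqqPPQrpRqRRqP$
  rot[1] = pPPpqqPPQrpRqRRqP$q
  rot[2] = PPpqqPPQrpRqRRqP$qp
  rot[3] = PpqqPPQrpRqRRqP$qpP
  rot[4] = pqqPPQrpRqRRqP$qpPP
  rot[5] = qqPPQrpRqRRqP$qpPPp
  rot[6] = qPPQrpRqRRqP$qpPPpq
  rot[7] = PPQrpRqRRqP$qpPPpqq
  rot[8] = PQrpRqRRqP$qpPPpqqP
  rot[9] = QrpRqRRqP$qpPPpqqPP
  rot[10] = rpRqRRqP$qpPPpqqPPQ
  rot[11] = pRqRRqP$qpPPpqqPPQr
  rot[12] = RqRRqP$qpPPpqqPPQrp
  rot[13] = qRRqP$qpPPpqqPPQrpR
  rot[14] = RRqP$qpPPpqqPPQrpRq
  rot[15] = RqP$qpPPpqqPPQrpRqR
  rot[16] = qP$qpPPpqqPPQrpRqRR
  rot[17] = P$qpPPpqqPPQrpRqRRq
  rot[18] = $qpPPpqqPPQrpRqRRqP
Sorted (with $ < everything):
  sorted[0] = $qpPPpqqPPQrpRqRRqP  (last char: 'P')
  sorted[1] = P$qpPPpqqPPQrpRqRRq  (last char: 'q')
  sorted[2] = PPQrpRqRRqP$qpPPpqq  (last char: 'q')
  sorted[3] = PPpqqPPQrpRqRRqP$qp  (last char: 'p')
  sorted[4] = PQrpRqRRqP$qpPPpqqP  (last char: 'P')
  sorted[5] = PpqqPPQrpRqRRqP$qpP  (last char: 'P')
  sorted[6] = QrpRqRRqP$qpPPpqqPP  (last char: 'P')
  sorted[7] = RRqP$qpPPpqqPPQrpRq  (last char: 'q')
  sorted[8] = RqP$qpPPpqqPPQrpRqR  (last char: 'R')
  sorted[9] = RqRRqP$qpPPpqqPPQrp  (last char: 'p')
  sorted[10] = pPPpqqPPQrpRqRRqP$q  (last char: 'q')
  sorted[11] = pRqRRqP$qpPPpqqPPQr  (last char: 'r')
  sorted[12] = pqqPPQrpRqRRqP$qpPP  (last char: 'P')
  sorted[13] = qP$qpPPpqqPPQrpRqRR  (last char: 'R')
  sorted[14] = qPPQrpRqRRqP$qpPPpq  (last char: 'q')
  sorted[15] = qRRqP$qpPPpqqPPQrpR  (last char: 'R')
  sorted[16] = qpPPpqqPPQrpRqRRqP$  (last char: '$')
  sorted[17] = qqPPQrpRqRRqP$qpPPp  (last char: 'p')
  sorted[18] = rpRqRRqP$qpPPpqqPPQ  (last char: 'Q')
Last column: PqqpPPPqRpqrPRqR$pQ
Original string S is at sorted index 16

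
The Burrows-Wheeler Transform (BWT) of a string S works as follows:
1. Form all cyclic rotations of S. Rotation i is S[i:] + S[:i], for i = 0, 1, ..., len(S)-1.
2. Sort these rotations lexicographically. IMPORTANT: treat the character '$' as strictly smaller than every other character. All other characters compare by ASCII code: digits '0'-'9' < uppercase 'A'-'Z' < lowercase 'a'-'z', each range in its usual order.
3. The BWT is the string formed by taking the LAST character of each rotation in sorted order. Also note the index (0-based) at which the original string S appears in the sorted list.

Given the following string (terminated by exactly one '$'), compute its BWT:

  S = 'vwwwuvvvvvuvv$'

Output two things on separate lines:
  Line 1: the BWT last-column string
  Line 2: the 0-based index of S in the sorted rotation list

All 14 rotations (rotation i = S[i:]+S[:i]):
  rot[0] = vwwwuvvvvvuvv$
  rot[1] = wwwuvvvvvuvv$v
  rot[2] = wwuvvvvvuvv$vw
  rot[3] = wuvvvvvuvv$vww
  rot[4] = uvvvvvuvv$vwww
  rot[5] = vvvvvuvv$vwwwu
  rot[6] = vvvvuvv$vwwwuv
  rot[7] = vvvuvv$vwwwuvv
  rot[8] = vvuvv$vwwwuvvv
  rot[9] = vuvv$vwwwuvvvv
  rot[10] = uvv$vwwwuvvvvv
  rot[11] = vv$vwwwuvvvvvu
  rot[12] = v$vwwwuvvvvvuv
  rot[13] = $vwwwuvvvvvuvv
Sorted (with $ < everything):
  sorted[0] = $vwwwuvvvvvuvv  (last char: 'v')
  sorted[1] = uvv$vwwwuvvvvv  (last char: 'v')
  sorted[2] = uvvvvvuvv$vwww  (last char: 'w')
  sorted[3] = v$vwwwuvvvvvuv  (last char: 'v')
  sorted[4] = vuvv$vwwwuvvvv  (last char: 'v')
  sorted[5] = vv$vwwwuvvvvvu  (last char: 'u')
  sorted[6] = vvuvv$vwwwuvvv  (last char: 'v')
  sorted[7] = vvvuvv$vwwwuvv  (last char: 'v')
  sorted[8] = vvvvuvv$vwwwuv  (last char: 'v')
  sorted[9] = vvvvvuvv$vwwwu  (last char: 'u')
  sorted[10] = vwwwuvvvvvuvv$  (last char: '$')
  sorted[11] = wuvvvvvuvv$vww  (last char: 'w')
  sorted[12] = wwuvvvvvuvv$vw  (last char: 'w')
  sorted[13] = wwwuvvvvvuvv$v  (last char: 'v')
Last column: vvwvvuvvvu$wwv
Original string S is at sorted index 10

Answer: vvwvvuvvvu$wwv
10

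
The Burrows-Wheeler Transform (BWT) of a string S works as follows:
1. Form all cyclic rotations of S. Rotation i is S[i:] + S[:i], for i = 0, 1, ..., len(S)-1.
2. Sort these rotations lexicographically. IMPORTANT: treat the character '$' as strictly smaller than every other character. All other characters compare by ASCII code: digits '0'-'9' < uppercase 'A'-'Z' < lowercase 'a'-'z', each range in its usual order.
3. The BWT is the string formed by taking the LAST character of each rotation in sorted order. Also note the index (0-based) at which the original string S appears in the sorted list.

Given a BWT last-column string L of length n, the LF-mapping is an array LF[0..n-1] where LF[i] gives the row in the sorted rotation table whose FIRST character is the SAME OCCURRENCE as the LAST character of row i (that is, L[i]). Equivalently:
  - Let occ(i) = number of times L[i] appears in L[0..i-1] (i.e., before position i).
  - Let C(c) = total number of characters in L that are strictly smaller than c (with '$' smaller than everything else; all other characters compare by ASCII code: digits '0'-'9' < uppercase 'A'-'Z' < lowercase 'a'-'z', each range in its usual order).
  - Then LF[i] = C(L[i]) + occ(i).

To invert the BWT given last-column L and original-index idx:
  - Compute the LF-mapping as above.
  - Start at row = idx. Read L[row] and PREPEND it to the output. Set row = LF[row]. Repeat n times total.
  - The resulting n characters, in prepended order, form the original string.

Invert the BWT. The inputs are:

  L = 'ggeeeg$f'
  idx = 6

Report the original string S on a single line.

LF mapping: 5 6 1 2 3 7 0 4
Walk LF starting at row 6, prepending L[row]:
  step 1: row=6, L[6]='$', prepend. Next row=LF[6]=0
  step 2: row=0, L[0]='g', prepend. Next row=LF[0]=5
  step 3: row=5, L[5]='g', prepend. Next row=LF[5]=7
  step 4: row=7, L[7]='f', prepend. Next row=LF[7]=4
  step 5: row=4, L[4]='e', prepend. Next row=LF[4]=3
  step 6: row=3, L[3]='e', prepend. Next row=LF[3]=2
  step 7: row=2, L[2]='e', prepend. Next row=LF[2]=1
  step 8: row=1, L[1]='g', prepend. Next row=LF[1]=6
Reversed output: geeefgg$

Answer: geeefgg$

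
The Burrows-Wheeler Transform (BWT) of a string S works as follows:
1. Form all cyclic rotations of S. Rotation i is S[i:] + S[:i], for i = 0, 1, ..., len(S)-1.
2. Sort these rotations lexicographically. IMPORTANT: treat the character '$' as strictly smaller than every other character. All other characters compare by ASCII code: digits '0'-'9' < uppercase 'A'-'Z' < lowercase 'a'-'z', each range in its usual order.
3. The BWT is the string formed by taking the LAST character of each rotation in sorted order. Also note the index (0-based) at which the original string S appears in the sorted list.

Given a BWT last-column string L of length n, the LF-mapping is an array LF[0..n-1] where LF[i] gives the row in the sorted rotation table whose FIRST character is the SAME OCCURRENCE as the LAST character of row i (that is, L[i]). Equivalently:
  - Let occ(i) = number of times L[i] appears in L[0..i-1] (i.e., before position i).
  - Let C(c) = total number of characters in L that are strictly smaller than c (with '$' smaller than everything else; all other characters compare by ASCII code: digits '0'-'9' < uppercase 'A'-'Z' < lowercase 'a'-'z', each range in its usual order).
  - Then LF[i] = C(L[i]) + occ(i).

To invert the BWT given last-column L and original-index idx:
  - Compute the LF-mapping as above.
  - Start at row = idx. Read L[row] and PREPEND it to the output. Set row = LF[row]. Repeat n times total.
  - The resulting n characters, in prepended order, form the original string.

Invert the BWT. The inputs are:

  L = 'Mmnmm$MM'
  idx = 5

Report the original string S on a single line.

Answer: mMnMmmM$

Derivation:
LF mapping: 1 4 7 5 6 0 2 3
Walk LF starting at row 5, prepending L[row]:
  step 1: row=5, L[5]='$', prepend. Next row=LF[5]=0
  step 2: row=0, L[0]='M', prepend. Next row=LF[0]=1
  step 3: row=1, L[1]='m', prepend. Next row=LF[1]=4
  step 4: row=4, L[4]='m', prepend. Next row=LF[4]=6
  step 5: row=6, L[6]='M', prepend. Next row=LF[6]=2
  step 6: row=2, L[2]='n', prepend. Next row=LF[2]=7
  step 7: row=7, L[7]='M', prepend. Next row=LF[7]=3
  step 8: row=3, L[3]='m', prepend. Next row=LF[3]=5
Reversed output: mMnMmmM$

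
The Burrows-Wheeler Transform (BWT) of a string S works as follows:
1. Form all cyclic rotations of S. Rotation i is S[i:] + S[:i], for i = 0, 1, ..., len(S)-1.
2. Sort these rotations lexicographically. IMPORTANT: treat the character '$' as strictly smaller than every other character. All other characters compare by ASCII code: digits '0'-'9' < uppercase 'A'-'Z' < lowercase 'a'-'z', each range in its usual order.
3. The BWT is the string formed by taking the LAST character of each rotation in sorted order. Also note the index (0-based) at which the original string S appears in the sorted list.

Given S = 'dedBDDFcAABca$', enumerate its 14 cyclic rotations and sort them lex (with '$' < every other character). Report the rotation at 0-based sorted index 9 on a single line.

Answer: cAABca$dedBDDF

Derivation:
All 14 rotations (rotation i = S[i:]+S[:i]):
  rot[0] = dedBDDFcAABca$
  rot[1] = edBDDFcAABca$d
  rot[2] = dBDDFcAABca$de
  rot[3] = BDDFcAABca$ded
  rot[4] = DDFcAABca$dedB
  rot[5] = DFcAABca$dedBD
  rot[6] = FcAABca$dedBDD
  rot[7] = cAABca$dedBDDF
  rot[8] = AABca$dedBDDFc
  rot[9] = ABca$dedBDDFcA
  rot[10] = Bca$dedBDDFcAA
  rot[11] = ca$dedBDDFcAAB
  rot[12] = a$dedBDDFcAABc
  rot[13] = $dedBDDFcAABca
Sorted (with $ < everything):
  sorted[0] = $dedBDDFcAABca
  sorted[1] = AABca$dedBDDFc
  sorted[2] = ABca$dedBDDFcA
  sorted[3] = BDDFcAABca$ded
  sorted[4] = Bca$dedBDDFcAA
  sorted[5] = DDFcAABca$dedB
  sorted[6] = DFcAABca$dedBD
  sorted[7] = FcAABca$dedBDD
  sorted[8] = a$dedBDDFcAABc
  sorted[9] = cAABca$dedBDDF
  sorted[10] = ca$dedBDDFcAAB
  sorted[11] = dBDDFcAABca$de
  sorted[12] = dedBDDFcAABca$
  sorted[13] = edBDDFcAABca$d
sorted[9] = cAABca$dedBDDF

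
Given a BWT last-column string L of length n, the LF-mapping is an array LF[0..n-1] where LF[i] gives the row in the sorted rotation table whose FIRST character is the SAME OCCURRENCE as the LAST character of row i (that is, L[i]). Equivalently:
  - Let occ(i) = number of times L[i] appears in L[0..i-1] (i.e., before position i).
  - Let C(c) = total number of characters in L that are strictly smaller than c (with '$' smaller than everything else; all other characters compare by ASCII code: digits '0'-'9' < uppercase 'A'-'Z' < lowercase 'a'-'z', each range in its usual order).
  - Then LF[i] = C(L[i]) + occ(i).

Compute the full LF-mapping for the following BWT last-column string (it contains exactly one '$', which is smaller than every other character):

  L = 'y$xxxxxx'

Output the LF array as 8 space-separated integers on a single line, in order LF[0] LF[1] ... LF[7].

Char counts: '$':1, 'x':6, 'y':1
C (first-col start): C('$')=0, C('x')=1, C('y')=7
L[0]='y': occ=0, LF[0]=C('y')+0=7+0=7
L[1]='$': occ=0, LF[1]=C('$')+0=0+0=0
L[2]='x': occ=0, LF[2]=C('x')+0=1+0=1
L[3]='x': occ=1, LF[3]=C('x')+1=1+1=2
L[4]='x': occ=2, LF[4]=C('x')+2=1+2=3
L[5]='x': occ=3, LF[5]=C('x')+3=1+3=4
L[6]='x': occ=4, LF[6]=C('x')+4=1+4=5
L[7]='x': occ=5, LF[7]=C('x')+5=1+5=6

Answer: 7 0 1 2 3 4 5 6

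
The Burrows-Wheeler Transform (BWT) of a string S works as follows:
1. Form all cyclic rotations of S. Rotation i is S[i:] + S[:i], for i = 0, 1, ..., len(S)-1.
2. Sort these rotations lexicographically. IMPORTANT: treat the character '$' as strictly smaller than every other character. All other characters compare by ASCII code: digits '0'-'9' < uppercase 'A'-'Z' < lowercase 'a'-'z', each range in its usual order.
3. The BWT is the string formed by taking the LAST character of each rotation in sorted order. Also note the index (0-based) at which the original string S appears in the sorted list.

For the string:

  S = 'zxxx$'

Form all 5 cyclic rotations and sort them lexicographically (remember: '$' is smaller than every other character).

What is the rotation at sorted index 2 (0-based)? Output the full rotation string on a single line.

All 5 rotations (rotation i = S[i:]+S[:i]):
  rot[0] = zxxx$
  rot[1] = xxx$z
  rot[2] = xx$zx
  rot[3] = x$zxx
  rot[4] = $zxxx
Sorted (with $ < everything):
  sorted[0] = $zxxx
  sorted[1] = x$zxx
  sorted[2] = xx$zx
  sorted[3] = xxx$z
  sorted[4] = zxxx$
sorted[2] = xx$zx

Answer: xx$zx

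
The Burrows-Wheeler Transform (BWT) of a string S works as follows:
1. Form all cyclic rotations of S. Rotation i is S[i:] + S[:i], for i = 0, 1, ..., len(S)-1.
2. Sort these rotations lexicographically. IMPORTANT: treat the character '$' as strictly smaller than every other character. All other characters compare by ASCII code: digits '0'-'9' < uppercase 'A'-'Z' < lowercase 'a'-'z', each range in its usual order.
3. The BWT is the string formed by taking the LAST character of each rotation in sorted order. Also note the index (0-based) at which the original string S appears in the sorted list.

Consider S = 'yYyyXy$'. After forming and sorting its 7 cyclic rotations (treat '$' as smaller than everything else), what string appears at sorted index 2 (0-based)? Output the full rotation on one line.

Answer: YyyXy$y

Derivation:
All 7 rotations (rotation i = S[i:]+S[:i]):
  rot[0] = yYyyXy$
  rot[1] = YyyXy$y
  rot[2] = yyXy$yY
  rot[3] = yXy$yYy
  rot[4] = Xy$yYyy
  rot[5] = y$yYyyX
  rot[6] = $yYyyXy
Sorted (with $ < everything):
  sorted[0] = $yYyyXy
  sorted[1] = Xy$yYyy
  sorted[2] = YyyXy$y
  sorted[3] = y$yYyyX
  sorted[4] = yXy$yYy
  sorted[5] = yYyyXy$
  sorted[6] = yyXy$yY
sorted[2] = YyyXy$y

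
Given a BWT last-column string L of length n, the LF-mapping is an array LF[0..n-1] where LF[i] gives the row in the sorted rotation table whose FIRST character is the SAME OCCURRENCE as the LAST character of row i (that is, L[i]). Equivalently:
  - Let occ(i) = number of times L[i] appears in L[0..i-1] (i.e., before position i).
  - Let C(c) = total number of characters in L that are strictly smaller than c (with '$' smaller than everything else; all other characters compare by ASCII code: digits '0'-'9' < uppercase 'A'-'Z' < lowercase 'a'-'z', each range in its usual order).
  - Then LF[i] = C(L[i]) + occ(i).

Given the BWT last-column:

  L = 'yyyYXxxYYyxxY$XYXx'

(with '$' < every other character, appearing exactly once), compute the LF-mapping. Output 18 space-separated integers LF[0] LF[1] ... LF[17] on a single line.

Answer: 14 15 16 4 1 9 10 5 6 17 11 12 7 0 2 8 3 13

Derivation:
Char counts: '$':1, 'X':3, 'Y':5, 'x':5, 'y':4
C (first-col start): C('$')=0, C('X')=1, C('Y')=4, C('x')=9, C('y')=14
L[0]='y': occ=0, LF[0]=C('y')+0=14+0=14
L[1]='y': occ=1, LF[1]=C('y')+1=14+1=15
L[2]='y': occ=2, LF[2]=C('y')+2=14+2=16
L[3]='Y': occ=0, LF[3]=C('Y')+0=4+0=4
L[4]='X': occ=0, LF[4]=C('X')+0=1+0=1
L[5]='x': occ=0, LF[5]=C('x')+0=9+0=9
L[6]='x': occ=1, LF[6]=C('x')+1=9+1=10
L[7]='Y': occ=1, LF[7]=C('Y')+1=4+1=5
L[8]='Y': occ=2, LF[8]=C('Y')+2=4+2=6
L[9]='y': occ=3, LF[9]=C('y')+3=14+3=17
L[10]='x': occ=2, LF[10]=C('x')+2=9+2=11
L[11]='x': occ=3, LF[11]=C('x')+3=9+3=12
L[12]='Y': occ=3, LF[12]=C('Y')+3=4+3=7
L[13]='$': occ=0, LF[13]=C('$')+0=0+0=0
L[14]='X': occ=1, LF[14]=C('X')+1=1+1=2
L[15]='Y': occ=4, LF[15]=C('Y')+4=4+4=8
L[16]='X': occ=2, LF[16]=C('X')+2=1+2=3
L[17]='x': occ=4, LF[17]=C('x')+4=9+4=13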